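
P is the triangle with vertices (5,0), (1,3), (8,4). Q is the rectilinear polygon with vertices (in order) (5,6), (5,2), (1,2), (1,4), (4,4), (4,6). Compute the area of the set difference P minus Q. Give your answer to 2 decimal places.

8.02

|P| = 12.5, |P∩Q| = 4.4762.
|P ∖ Q| = |P| − |P∩Q| = 12.5 − 4.4762 = 8.02.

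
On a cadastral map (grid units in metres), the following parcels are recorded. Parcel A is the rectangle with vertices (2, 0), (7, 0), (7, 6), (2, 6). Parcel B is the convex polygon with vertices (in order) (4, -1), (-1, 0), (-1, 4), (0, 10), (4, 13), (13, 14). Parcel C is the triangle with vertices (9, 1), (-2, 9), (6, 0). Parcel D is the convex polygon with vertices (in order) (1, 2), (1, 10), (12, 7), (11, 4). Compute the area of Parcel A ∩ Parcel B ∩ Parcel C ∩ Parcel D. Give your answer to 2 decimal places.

6.16

The intersection is the polygon with vertices (2.125,6), (6.196,3.039), (3.736,2.547), (2,4.5), (2,6).
By the shoelace formula its area is 6.16.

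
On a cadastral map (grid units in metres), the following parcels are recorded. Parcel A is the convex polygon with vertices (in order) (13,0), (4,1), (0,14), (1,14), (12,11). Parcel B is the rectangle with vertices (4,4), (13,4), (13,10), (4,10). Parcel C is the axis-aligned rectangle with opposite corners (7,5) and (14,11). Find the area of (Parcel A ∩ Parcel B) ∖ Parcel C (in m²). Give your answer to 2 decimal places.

23.59

|Parcel A ∩ Parcel B| = 50.1818.
|(Parcel A ∩ Parcel B) ∩ Parcel C| = 26.5909.
|(Parcel A ∩ Parcel B) ∖ Parcel C| = 50.1818 − 26.5909 = 23.59.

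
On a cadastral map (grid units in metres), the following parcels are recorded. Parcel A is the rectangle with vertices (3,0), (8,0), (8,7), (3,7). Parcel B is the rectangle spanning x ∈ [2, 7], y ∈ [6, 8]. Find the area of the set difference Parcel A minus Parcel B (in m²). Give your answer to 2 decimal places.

31.00

|Parcel A∩Parcel B|: x∈[3,7], y∈[6,7] → 4·1 = 4.
|Parcel A| = 35.
|Parcel A ∖ Parcel B| = |Parcel A| − |Parcel A∩Parcel B| = 35 − 4 = 31.00.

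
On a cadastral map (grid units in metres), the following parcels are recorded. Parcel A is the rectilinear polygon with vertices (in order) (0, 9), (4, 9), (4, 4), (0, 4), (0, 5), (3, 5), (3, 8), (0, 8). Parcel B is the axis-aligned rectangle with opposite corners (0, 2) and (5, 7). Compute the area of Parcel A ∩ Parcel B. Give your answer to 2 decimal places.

The intersection is the polygon with vertices (4,4), (0,4), (0,5), (3,5), (3,7), (4,7).
By the shoelace formula its area is 6.00.

6.00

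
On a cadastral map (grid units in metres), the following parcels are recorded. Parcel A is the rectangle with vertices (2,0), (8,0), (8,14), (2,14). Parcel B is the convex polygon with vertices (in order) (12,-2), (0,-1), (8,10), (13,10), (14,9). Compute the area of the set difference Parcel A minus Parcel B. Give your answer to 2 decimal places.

|Parcel A| = 84, |Parcel A∩Parcel B| = 35.25.
|Parcel A ∖ Parcel B| = |Parcel A| − |Parcel A∩Parcel B| = 84 − 35.25 = 48.75.

48.75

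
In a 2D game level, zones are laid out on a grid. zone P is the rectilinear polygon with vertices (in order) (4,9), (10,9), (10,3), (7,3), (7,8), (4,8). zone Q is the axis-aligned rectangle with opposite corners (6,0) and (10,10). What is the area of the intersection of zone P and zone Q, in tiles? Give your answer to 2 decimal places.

The intersection is the polygon with vertices (10,9), (10,3), (7,3), (7,8), (6,8), (6,9).
By the shoelace formula its area is 19.00.

19.00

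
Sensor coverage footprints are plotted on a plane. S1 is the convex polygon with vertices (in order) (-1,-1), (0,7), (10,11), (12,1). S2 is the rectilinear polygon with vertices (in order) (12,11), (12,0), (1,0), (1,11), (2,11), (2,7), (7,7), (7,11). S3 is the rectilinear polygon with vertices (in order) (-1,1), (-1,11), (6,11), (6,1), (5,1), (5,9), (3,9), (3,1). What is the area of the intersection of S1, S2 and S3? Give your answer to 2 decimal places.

18.60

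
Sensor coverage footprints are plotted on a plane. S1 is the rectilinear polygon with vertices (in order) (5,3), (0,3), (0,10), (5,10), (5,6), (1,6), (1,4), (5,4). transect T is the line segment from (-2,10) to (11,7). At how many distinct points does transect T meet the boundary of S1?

The segment meets the boundary at (5,8.385), (0,9.538).

2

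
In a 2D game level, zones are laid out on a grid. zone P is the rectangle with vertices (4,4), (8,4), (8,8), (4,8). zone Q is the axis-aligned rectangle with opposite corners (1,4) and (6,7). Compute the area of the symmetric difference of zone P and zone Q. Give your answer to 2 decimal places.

|zone P∩zone Q|: x∈[4,6], y∈[4,7] → 2·3 = 6.
|zone P △ zone Q| = |zone P| + |zone Q| − 2·|zone P∩zone Q| = 16 + 15 − 12 = 19.00.

19.00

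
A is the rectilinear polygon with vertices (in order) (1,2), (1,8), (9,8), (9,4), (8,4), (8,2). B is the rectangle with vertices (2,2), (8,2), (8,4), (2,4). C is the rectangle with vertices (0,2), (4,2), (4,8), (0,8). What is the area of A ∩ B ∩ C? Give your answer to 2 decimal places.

The intersection is the polygon with vertices (2,2), (2,4), (4,4), (4,2).
By the shoelace formula its area is 4.00.

4.00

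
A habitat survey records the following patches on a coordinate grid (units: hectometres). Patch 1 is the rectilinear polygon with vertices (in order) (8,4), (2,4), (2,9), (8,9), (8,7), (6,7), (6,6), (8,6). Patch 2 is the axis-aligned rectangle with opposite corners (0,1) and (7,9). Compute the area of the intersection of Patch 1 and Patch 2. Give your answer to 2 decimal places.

The intersection is the polygon with vertices (2,4), (2,9), (7,9), (7,7), (6,7), (6,6), (7,6), (7,4).
By the shoelace formula its area is 24.00.

24.00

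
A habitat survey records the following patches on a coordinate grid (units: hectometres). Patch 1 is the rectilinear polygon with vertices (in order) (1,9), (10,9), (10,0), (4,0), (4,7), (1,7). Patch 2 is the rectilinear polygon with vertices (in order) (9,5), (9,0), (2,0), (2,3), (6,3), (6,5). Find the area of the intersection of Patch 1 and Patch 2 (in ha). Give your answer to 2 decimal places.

21.00

The intersection is the polygon with vertices (4,0), (4,3), (6,3), (6,5), (9,5), (9,0).
By the shoelace formula its area is 21.00.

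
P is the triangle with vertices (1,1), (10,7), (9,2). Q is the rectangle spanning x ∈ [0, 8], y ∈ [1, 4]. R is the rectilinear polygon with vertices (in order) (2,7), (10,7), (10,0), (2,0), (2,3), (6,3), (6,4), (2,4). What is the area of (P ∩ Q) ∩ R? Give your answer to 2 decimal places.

|P ∩ Q| = 11.1875.
|(P ∩ Q) ∩ R| = 9.67.

9.67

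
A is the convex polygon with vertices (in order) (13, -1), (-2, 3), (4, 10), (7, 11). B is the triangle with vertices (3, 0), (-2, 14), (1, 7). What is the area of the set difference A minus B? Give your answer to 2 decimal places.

|A| = 85.5, |A∩B| = 1.3566.
|A ∖ B| = |A| − |A∩B| = 85.5 − 1.3566 = 84.14.

84.14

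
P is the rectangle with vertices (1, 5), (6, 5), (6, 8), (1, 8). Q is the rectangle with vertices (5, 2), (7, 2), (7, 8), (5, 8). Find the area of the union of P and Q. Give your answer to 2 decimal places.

By inclusion–exclusion:
Individual areas: |P| = 15, |Q| = 12.
|P∩Q|: x∈[5,6], y∈[5,8] → 1·3 = 3.
|P ∪ Q| = 27 − 3 = 24.00.

24.00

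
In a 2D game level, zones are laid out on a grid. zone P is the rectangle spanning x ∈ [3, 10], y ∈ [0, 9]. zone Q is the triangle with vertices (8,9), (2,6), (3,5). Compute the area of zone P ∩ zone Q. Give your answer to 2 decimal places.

The intersection is the polygon with vertices (3,6.5), (8,9), (3,5).
By the shoelace formula its area is 3.75.

3.75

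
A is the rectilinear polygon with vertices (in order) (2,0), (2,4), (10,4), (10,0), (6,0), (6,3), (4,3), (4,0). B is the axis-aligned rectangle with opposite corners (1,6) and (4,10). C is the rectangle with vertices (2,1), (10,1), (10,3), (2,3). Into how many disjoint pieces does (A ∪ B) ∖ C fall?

4

(A ∪ B) ∖ C splits into 4 disjoint pieces (area 2, area 8, area 4, area 12).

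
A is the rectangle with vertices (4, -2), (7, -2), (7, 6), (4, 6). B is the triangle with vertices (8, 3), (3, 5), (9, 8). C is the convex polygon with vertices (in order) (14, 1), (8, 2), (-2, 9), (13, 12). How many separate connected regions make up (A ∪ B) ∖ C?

1

(A ∪ B) ∖ C is a single connected region.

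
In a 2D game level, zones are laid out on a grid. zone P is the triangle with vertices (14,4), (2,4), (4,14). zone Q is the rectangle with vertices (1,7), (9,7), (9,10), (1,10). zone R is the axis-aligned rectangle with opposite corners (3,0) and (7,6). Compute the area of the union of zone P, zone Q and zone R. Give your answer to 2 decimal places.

By inclusion–exclusion:
Individual areas: |zone P| = 60, |zone Q| = 24, |zone R| = 24.
|zone P∩zone Q| = 17.8.
|zone P∩zone R| = 8.
|zone Q∩zone R| = 0 (no overlap).
|zone P∩zone Q∩zone R| = 0.
|zone P ∪ zone Q ∪ zone R| = 108 − 25.8 + 0 = 82.20.

82.20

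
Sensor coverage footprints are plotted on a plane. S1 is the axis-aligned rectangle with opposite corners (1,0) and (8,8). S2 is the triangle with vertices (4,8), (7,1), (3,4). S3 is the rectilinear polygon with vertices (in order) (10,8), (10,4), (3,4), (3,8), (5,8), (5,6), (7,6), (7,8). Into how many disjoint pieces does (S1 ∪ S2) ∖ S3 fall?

2

(S1 ∪ S2) ∖ S3 splits into 2 disjoint pieces (area 36, area 4).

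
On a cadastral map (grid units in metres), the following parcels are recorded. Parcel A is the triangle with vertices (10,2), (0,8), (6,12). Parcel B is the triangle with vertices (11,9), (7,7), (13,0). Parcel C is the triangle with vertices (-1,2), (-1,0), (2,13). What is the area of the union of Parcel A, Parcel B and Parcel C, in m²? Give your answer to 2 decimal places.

By inclusion–exclusion:
Individual areas: |Parcel A| = 38, |Parcel B| = 20, |Parcel C| = 3.
|Parcel A∩Parcel B| = 1.3021.
|Parcel A∩Parcel C| = 0.2013.
|Parcel B∩Parcel C| = 0.
|Parcel A∩Parcel B∩Parcel C| = 0.
|Parcel A ∪ Parcel B ∪ Parcel C| = 61 − 1.5034 + 0 = 59.50.

59.50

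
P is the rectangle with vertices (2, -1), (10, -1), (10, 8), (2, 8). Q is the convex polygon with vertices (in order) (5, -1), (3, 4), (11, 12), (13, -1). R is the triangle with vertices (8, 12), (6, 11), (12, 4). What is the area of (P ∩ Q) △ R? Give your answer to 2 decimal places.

|P ∩ Q| = 50.
|(P ∩ Q) ∩ R| = 1.1905.
|(P ∩ Q) △ R| = 50 + 10 − 2.381 = 57.62.

57.62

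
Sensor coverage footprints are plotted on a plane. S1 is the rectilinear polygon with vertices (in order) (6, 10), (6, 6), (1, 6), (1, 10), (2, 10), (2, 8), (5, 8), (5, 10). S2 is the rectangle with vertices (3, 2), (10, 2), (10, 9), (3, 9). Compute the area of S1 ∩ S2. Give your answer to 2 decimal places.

7.00

The intersection is the polygon with vertices (6,6), (3,6), (3,8), (5,8), (5,9), (6,9).
By the shoelace formula its area is 7.00.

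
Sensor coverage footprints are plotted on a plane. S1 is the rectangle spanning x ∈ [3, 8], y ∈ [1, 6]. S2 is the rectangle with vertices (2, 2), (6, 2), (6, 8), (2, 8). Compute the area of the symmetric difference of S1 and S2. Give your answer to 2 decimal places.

25.00

|S1∩S2|: x∈[3,6], y∈[2,6] → 3·4 = 12.
|S1 △ S2| = |S1| + |S2| − 2·|S1∩S2| = 25 + 24 − 24 = 25.00.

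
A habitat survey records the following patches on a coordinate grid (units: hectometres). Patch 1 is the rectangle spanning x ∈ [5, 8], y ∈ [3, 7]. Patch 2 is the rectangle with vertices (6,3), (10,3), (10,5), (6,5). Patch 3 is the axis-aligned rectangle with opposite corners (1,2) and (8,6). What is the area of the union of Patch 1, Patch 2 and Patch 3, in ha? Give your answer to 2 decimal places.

35.00

By inclusion–exclusion:
Individual areas: |Patch 1| = 12, |Patch 2| = 8, |Patch 3| = 28.
|Patch 1∩Patch 2|: x∈[6,8], y∈[3,5] → 2·2 = 4.
|Patch 1∩Patch 3|: x∈[5,8], y∈[3,6] → 3·3 = 9.
|Patch 2∩Patch 3|: x∈[6,8], y∈[3,5] → 2·2 = 4.
|Patch 1∩Patch 2∩Patch 3| = 4.
|Patch 1 ∪ Patch 2 ∪ Patch 3| = 48 − 17 + 4 = 35.00.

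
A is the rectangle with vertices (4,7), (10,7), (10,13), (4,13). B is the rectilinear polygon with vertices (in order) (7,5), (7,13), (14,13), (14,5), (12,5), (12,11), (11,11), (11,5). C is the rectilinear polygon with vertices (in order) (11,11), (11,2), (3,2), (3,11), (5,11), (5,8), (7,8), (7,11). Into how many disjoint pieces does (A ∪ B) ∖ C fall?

1

(A ∪ B) ∖ C is a single connected region.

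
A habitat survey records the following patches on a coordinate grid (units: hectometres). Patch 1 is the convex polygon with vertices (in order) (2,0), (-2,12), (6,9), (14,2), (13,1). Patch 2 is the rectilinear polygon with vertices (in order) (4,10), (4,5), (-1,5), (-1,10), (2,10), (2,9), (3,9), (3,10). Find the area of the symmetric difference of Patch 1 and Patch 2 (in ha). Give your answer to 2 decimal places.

78.50

|Patch 1| = 97, |Patch 2| = 24, |Patch 1∩Patch 2| = 21.25.
|Patch 1 △ Patch 2| = |Patch 1| + |Patch 2| − 2·|Patch 1∩Patch 2| = 97 + 24 − 42.5 = 78.50.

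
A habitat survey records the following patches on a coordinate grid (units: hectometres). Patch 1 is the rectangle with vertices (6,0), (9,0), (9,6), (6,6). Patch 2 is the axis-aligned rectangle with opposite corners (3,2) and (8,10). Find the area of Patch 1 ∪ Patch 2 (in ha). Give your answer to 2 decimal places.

By inclusion–exclusion:
Individual areas: |Patch 1| = 18, |Patch 2| = 40.
|Patch 1∩Patch 2|: x∈[6,8], y∈[2,6] → 2·4 = 8.
|Patch 1 ∪ Patch 2| = 58 − 8 = 50.00.

50.00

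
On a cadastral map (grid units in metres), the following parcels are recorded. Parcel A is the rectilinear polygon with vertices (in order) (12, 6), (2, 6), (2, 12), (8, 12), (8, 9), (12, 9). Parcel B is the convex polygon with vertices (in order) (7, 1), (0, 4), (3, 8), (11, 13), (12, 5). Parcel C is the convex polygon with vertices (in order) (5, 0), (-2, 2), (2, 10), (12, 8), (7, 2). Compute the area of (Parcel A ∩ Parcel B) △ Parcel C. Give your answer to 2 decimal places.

62.78

|Parcel A ∩ Parcel B| = 30.2083.
|(Parcel A ∩ Parcel B) ∩ Parcel C| = 23.7152.
|(Parcel A ∩ Parcel B) △ Parcel C| = 30.2083 + 80 − 47.4305 = 62.78.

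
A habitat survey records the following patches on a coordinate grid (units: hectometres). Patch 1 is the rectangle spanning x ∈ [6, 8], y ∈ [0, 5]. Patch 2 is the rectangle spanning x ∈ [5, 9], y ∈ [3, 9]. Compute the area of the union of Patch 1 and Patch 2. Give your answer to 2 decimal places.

30.00

By inclusion–exclusion:
Individual areas: |Patch 1| = 10, |Patch 2| = 24.
|Patch 1∩Patch 2|: x∈[6,8], y∈[3,5] → 2·2 = 4.
|Patch 1 ∪ Patch 2| = 34 − 4 = 30.00.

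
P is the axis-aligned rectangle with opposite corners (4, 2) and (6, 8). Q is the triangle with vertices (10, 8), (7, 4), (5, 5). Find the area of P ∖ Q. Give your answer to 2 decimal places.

11.45

|P| = 12, |P∩Q| = 0.55.
|P ∖ Q| = |P| − |P∩Q| = 12 − 0.55 = 11.45.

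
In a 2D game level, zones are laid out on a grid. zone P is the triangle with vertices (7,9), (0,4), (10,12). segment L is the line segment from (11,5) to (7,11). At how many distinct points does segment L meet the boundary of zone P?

2

The segment meets the boundary at (7.609,10.087), (7.8,9.8).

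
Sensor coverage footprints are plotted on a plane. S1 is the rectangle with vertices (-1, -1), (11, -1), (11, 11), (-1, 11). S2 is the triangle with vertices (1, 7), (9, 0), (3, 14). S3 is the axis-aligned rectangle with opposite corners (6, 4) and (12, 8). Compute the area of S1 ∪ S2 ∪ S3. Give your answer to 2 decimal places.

151.21

By inclusion–exclusion:
Individual areas: |S1| = 144, |S2| = 35, |S3| = 24.
|S1∩S2| = 31.7857.
|S1∩S3|: x∈[6,11], y∈[4,8] → 5·4 = 20.
|S2∩S3| = 1.9286.
|S1∩S2∩S3| = 1.9286.
|S1 ∪ S2 ∪ S3| = 203 − 53.7143 + 1.9286 = 151.21.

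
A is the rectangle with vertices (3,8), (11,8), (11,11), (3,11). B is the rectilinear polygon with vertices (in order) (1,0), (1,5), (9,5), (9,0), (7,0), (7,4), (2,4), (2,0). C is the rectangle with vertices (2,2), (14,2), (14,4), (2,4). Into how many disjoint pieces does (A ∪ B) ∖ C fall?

3

(A ∪ B) ∖ C splits into 3 disjoint pieces (area 24, area 12, area 4).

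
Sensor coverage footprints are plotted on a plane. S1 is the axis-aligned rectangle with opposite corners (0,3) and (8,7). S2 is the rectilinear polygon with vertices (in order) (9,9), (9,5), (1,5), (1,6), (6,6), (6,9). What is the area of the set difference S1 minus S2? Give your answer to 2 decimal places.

23.00

|S1| = 32, |S1∩S2| = 9.
|S1 ∖ S2| = |S1| − |S1∩S2| = 32 − 9 = 23.00.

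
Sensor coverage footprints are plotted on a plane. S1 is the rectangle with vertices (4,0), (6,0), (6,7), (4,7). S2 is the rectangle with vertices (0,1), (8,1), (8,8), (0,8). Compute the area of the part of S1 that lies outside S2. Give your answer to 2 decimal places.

|S1∩S2|: x∈[4,6], y∈[1,7] → 2·6 = 12.
|S1| = 14.
|S1 ∖ S2| = |S1| − |S1∩S2| = 14 − 12 = 2.00.

2.00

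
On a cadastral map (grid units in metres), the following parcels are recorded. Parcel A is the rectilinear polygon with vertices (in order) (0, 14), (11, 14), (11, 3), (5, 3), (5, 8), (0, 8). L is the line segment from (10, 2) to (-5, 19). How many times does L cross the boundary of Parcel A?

The segment meets the boundary at (0,13.333), (5,7.667), (4.706,8), (9.118,3).

4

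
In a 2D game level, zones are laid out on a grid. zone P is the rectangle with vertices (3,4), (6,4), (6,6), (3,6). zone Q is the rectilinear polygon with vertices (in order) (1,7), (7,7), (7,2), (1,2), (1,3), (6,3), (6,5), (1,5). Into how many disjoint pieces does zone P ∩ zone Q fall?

zone P ∩ zone Q is a single connected region.

1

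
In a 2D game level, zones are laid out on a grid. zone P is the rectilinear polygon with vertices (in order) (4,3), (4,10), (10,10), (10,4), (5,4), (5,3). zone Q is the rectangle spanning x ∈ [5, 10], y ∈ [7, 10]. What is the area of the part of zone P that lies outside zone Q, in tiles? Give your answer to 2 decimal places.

22.00

|zone P| = 37, |zone P∩zone Q| = 15.
|zone P ∖ zone Q| = |zone P| − |zone P∩zone Q| = 37 − 15 = 22.00.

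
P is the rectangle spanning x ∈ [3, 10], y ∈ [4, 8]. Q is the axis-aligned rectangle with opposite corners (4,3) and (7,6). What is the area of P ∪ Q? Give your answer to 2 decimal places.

By inclusion–exclusion:
Individual areas: |P| = 28, |Q| = 9.
|P∩Q|: x∈[4,7], y∈[4,6] → 3·2 = 6.
|P ∪ Q| = 37 − 6 = 31.00.

31.00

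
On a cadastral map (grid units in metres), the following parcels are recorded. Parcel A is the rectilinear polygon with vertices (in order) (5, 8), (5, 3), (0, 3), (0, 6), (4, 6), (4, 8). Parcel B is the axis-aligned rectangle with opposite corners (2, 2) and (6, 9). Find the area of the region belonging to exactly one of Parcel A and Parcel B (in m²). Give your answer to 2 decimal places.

23.00

|Parcel A| = 17, |Parcel B| = 28, |Parcel A∩Parcel B| = 11.
|Parcel A △ Parcel B| = |Parcel A| + |Parcel B| − 2·|Parcel A∩Parcel B| = 17 + 28 − 22 = 23.00.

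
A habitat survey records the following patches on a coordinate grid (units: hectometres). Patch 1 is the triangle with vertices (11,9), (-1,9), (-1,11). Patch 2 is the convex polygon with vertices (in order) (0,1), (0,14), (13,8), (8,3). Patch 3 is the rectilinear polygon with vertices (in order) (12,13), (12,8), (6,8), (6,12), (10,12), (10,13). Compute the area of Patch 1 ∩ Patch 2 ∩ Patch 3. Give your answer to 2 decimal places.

The intersection is the polygon with vertices (10.739,9.043), (10.833,9), (6,9), (6,9.833).
By the shoelace formula its area is 2.08.

2.08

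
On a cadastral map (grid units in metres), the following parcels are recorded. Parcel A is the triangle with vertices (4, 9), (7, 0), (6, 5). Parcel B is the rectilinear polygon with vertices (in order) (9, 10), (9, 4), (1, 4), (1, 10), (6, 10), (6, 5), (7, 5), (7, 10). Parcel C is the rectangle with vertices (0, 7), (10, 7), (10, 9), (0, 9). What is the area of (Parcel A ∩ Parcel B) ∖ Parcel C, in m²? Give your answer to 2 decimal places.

1.60

|Parcel A ∩ Parcel B| = 1.9333.
|(Parcel A ∩ Parcel B) ∩ Parcel C| = 0.3333.
|(Parcel A ∩ Parcel B) ∖ Parcel C| = 1.9333 − 0.3333 = 1.60.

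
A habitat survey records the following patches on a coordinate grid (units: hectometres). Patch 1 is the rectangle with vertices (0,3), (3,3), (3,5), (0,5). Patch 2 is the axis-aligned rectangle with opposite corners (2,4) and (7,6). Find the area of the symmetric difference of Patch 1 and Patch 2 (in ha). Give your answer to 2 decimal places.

|Patch 1∩Patch 2|: x∈[2,3], y∈[4,5] → 1·1 = 1.
|Patch 1 △ Patch 2| = |Patch 1| + |Patch 2| − 2·|Patch 1∩Patch 2| = 6 + 10 − 2 = 14.00.

14.00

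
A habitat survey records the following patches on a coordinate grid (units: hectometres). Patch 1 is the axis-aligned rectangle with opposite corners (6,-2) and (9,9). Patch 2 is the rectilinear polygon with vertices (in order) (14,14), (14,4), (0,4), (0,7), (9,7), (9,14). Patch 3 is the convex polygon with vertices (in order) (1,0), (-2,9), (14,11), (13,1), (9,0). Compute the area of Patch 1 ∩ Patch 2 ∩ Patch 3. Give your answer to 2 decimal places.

9.00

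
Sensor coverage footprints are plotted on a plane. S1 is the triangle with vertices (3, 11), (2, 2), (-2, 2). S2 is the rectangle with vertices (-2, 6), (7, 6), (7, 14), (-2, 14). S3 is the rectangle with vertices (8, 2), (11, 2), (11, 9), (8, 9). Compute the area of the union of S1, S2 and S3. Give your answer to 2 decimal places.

105.44

By inclusion–exclusion:
Individual areas: |S1| = 18, |S2| = 72, |S3| = 21.
|S1∩S2| = 5.5556.
|S1∩S3| = 0.
|S2∩S3| = 0 (no overlap).
|S1∩S2∩S3| = 0.
|S1 ∪ S2 ∪ S3| = 111 − 5.5556 + 0 = 105.44.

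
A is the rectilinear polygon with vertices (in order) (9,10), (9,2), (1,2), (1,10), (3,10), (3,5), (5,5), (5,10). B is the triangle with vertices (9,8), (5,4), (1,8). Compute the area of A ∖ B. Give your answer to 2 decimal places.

43.50

|A| = 54, |A∩B| = 10.5.
|A ∖ B| = |A| − |A∩B| = 54 − 10.5 = 43.50.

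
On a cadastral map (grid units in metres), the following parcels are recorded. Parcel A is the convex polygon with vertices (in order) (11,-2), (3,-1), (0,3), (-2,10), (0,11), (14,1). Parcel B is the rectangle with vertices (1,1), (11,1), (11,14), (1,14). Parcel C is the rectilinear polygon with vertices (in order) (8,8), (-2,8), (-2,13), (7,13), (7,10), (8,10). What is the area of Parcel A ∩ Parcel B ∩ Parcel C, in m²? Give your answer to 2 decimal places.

The intersection is the polygon with vertices (1,10.286), (4.2,8), (1,8).
By the shoelace formula its area is 3.66.

3.66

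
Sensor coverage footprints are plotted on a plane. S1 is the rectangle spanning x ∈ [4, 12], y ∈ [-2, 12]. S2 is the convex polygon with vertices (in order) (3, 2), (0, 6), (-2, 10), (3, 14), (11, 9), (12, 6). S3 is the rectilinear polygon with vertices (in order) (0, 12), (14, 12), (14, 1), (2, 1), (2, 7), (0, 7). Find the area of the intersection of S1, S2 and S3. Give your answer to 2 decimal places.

The intersection is the polygon with vertices (6.2,12), (11,9), (12,6), (4,2.444), (4,12).
By the shoelace formula its area is 50.52.

50.52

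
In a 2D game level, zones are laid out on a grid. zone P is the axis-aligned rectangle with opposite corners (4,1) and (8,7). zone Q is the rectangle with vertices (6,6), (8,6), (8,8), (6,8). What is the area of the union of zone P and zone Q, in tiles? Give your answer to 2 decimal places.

26.00

By inclusion–exclusion:
Individual areas: |zone P| = 24, |zone Q| = 4.
|zone P∩zone Q|: x∈[6,8], y∈[6,7] → 2·1 = 2.
|zone P ∪ zone Q| = 28 − 2 = 26.00.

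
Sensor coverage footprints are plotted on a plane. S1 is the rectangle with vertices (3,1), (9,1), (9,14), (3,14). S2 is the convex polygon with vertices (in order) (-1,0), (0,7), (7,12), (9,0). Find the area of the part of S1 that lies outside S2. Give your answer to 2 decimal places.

29.63

|S1| = 78, |S1∩S2| = 48.369.
|S1 ∖ S2| = |S1| − |S1∩S2| = 78 − 48.369 = 29.63.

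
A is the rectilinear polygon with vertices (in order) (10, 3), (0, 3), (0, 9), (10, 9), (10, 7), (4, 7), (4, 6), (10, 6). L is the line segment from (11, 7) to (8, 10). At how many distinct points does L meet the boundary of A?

2

The segment meets the boundary at (9,9), (10,8).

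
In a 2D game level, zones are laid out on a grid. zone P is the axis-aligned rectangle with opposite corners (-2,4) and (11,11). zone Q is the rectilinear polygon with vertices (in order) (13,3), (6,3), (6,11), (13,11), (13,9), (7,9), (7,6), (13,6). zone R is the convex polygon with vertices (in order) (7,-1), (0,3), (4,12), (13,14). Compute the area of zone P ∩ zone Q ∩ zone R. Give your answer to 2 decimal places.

The intersection is the polygon with vertices (6,4), (6,11), (11,11), (11,9), (7,9), (7,6), (9.8,6), (9,4).
By the shoelace formula its area is 19.80.

19.80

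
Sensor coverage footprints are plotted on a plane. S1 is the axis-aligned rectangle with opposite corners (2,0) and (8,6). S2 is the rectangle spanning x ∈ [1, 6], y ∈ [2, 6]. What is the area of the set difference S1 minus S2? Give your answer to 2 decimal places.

|S1∩S2|: x∈[2,6], y∈[2,6] → 4·4 = 16.
|S1| = 36.
|S1 ∖ S2| = |S1| − |S1∩S2| = 36 − 16 = 20.00.

20.00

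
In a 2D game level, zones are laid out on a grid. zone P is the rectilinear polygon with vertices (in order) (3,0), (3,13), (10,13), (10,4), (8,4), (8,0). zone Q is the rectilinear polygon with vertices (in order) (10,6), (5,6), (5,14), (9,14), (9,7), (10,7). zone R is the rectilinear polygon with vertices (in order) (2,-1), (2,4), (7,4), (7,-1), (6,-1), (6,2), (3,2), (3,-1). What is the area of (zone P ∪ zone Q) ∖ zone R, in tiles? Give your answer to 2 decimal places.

77.00

|zone P ∪ zone Q| = 87.
|(zone P ∪ zone Q) ∩ zone R| = 10.
|(zone P ∪ zone Q) ∖ zone R| = 87 − 10 = 77.00.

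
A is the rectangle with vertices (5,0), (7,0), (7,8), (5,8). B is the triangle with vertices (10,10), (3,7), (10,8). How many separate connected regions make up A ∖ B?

A ∖ B splits into 2 disjoint pieces (area 14.8571, area 0.0238).

2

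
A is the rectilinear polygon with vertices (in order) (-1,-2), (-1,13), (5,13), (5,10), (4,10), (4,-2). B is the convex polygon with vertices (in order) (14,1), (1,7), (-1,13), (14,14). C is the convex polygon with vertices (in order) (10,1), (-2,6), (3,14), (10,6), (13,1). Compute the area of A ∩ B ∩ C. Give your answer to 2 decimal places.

22.41

The intersection is the polygon with vertices (5,10), (4,10), (4,5.615), (1,7), (0.174,9.478), (2.375,13), (3.875,13), (5,11.714).
By the shoelace formula its area is 22.41.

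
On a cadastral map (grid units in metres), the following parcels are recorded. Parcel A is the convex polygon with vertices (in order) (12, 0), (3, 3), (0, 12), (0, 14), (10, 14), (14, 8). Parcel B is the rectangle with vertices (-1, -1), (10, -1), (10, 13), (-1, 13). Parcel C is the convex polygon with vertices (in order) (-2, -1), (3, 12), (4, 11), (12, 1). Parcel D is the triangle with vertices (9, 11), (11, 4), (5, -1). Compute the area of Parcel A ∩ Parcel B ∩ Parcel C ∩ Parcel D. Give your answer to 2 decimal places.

11.02

The intersection is the polygon with vertices (10,3.5), (10,3.167), (7.857,1.381), (6,2), (7.529,6.588).
By the shoelace formula its area is 11.02.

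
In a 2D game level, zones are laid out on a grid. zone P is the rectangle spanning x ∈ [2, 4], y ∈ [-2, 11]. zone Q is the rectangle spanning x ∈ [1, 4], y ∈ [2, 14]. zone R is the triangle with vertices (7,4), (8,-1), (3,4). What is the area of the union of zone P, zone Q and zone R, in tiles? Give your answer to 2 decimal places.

53.50

By inclusion–exclusion:
Individual areas: |zone P| = 26, |zone Q| = 36, |zone R| = 10.
|zone P∩zone Q|: x∈[2,4], y∈[2,11] → 2·9 = 18.
|zone P∩zone R| = 0.5.
|zone Q∩zone R| = 0.5.
|zone P∩zone Q∩zone R| = 0.5.
|zone P ∪ zone Q ∪ zone R| = 72 − 19 + 0.5 = 53.50.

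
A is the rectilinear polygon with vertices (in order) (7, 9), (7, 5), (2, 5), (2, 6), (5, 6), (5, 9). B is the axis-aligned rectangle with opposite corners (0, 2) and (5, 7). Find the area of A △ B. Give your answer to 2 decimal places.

30.00

|A| = 11, |B| = 25, |A∩B| = 3.
|A △ B| = |A| + |B| − 2·|A∩B| = 11 + 25 − 6 = 30.00.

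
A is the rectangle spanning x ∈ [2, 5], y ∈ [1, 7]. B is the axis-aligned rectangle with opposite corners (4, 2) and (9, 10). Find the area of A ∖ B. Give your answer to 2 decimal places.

13.00

|A∩B|: x∈[4,5], y∈[2,7] → 1·5 = 5.
|A| = 18.
|A ∖ B| = |A| − |A∩B| = 18 − 5 = 13.00.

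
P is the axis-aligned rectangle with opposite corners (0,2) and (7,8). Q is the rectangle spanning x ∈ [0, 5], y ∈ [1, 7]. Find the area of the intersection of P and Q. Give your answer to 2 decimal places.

25.00

|P∩Q|: x∈[0,5], y∈[2,7] → 5·5 = 25.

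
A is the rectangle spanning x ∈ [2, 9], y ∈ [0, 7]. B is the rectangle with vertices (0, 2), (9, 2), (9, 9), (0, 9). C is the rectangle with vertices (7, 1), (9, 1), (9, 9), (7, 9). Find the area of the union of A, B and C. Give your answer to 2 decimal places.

By inclusion–exclusion:
Individual areas: |A| = 49, |B| = 63, |C| = 16.
|A∩B|: x∈[2,9], y∈[2,7] → 7·5 = 35.
|A∩C|: x∈[7,9], y∈[1,7] → 2·6 = 12.
|B∩C|: x∈[7,9], y∈[2,9] → 2·7 = 14.
|A∩B∩C| = 10.
|A ∪ B ∪ C| = 128 − 61 + 10 = 77.00.

77.00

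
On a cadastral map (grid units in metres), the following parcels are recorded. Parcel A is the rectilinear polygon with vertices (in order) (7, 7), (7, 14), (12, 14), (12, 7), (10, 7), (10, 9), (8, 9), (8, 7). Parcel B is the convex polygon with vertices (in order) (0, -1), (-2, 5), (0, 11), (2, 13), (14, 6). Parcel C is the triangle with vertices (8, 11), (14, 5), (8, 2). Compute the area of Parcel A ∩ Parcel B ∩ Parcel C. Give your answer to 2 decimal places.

1.68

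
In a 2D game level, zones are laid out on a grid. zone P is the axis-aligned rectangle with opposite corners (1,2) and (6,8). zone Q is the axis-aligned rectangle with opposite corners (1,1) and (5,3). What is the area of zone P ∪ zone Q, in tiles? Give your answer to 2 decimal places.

By inclusion–exclusion:
Individual areas: |zone P| = 30, |zone Q| = 8.
|zone P∩zone Q|: x∈[1,5], y∈[2,3] → 4·1 = 4.
|zone P ∪ zone Q| = 38 − 4 = 34.00.

34.00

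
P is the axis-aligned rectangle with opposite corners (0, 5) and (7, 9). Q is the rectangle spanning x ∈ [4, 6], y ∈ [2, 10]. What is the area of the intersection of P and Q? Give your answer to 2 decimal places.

|P∩Q|: x∈[4,6], y∈[5,9] → 2·4 = 8.

8.00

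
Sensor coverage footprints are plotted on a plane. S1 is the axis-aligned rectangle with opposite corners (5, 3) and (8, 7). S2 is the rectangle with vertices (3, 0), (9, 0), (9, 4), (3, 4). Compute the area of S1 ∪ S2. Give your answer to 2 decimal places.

33.00

By inclusion–exclusion:
Individual areas: |S1| = 12, |S2| = 24.
|S1∩S2|: x∈[5,8], y∈[3,4] → 3·1 = 3.
|S1 ∪ S2| = 36 − 3 = 33.00.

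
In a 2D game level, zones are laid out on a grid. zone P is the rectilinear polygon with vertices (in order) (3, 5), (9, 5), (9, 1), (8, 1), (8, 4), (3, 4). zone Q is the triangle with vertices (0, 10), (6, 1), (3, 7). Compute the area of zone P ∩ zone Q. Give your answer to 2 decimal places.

The intersection is the polygon with vertices (4,5), (4.5,4), (4,4), (3.333,5).
By the shoelace formula its area is 0.58.

0.58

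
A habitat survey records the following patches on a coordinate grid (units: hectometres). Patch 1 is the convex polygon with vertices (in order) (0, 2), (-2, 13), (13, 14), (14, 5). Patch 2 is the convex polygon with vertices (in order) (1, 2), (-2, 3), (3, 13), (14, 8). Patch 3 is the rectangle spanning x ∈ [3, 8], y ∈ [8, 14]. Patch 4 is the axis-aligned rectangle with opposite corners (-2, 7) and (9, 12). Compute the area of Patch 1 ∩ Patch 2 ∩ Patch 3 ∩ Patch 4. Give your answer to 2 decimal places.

The intersection is the polygon with vertices (8,8), (3,8), (3,12), (5.2,12), (8,10.727).
By the shoelace formula its area is 18.22.

18.22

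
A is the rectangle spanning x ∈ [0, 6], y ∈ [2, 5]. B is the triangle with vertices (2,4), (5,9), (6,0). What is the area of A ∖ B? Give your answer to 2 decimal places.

|A| = 18, |A∩B| = 8.5333.
|A ∖ B| = |A| − |A∩B| = 18 − 8.5333 = 9.47.

9.47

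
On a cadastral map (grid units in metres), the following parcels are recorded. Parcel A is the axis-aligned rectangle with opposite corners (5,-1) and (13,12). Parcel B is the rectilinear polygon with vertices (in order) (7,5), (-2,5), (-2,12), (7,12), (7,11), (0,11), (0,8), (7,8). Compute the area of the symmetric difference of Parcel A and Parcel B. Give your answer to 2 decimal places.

|Parcel A| = 104, |Parcel B| = 42, |Parcel A∩Parcel B| = 8.
|Parcel A △ Parcel B| = |Parcel A| + |Parcel B| − 2·|Parcel A∩Parcel B| = 104 + 42 − 16 = 130.00.

130.00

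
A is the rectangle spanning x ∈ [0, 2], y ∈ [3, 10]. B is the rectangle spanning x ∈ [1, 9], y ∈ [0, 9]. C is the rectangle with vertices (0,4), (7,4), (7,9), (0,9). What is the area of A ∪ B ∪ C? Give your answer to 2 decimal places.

80.00

By inclusion–exclusion:
Individual areas: |A| = 14, |B| = 72, |C| = 35.
|A∩B|: x∈[1,2], y∈[3,9] → 1·6 = 6.
|A∩C|: x∈[0,2], y∈[4,9] → 2·5 = 10.
|B∩C|: x∈[1,7], y∈[4,9] → 6·5 = 30.
|A∩B∩C| = 5.
|A ∪ B ∪ C| = 121 − 46 + 5 = 80.00.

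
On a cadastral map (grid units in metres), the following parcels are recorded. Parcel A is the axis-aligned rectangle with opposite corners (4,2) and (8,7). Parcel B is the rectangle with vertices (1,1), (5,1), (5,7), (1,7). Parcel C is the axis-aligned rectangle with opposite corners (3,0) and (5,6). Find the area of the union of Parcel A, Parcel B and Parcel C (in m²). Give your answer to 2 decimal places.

41.00

By inclusion–exclusion:
Individual areas: |Parcel A| = 20, |Parcel B| = 24, |Parcel C| = 12.
|Parcel A∩Parcel B|: x∈[4,5], y∈[2,7] → 1·5 = 5.
|Parcel A∩Parcel C|: x∈[4,5], y∈[2,6] → 1·4 = 4.
|Parcel B∩Parcel C|: x∈[3,5], y∈[1,6] → 2·5 = 10.
|Parcel A∩Parcel B∩Parcel C| = 4.
|Parcel A ∪ Parcel B ∪ Parcel C| = 56 − 19 + 4 = 41.00.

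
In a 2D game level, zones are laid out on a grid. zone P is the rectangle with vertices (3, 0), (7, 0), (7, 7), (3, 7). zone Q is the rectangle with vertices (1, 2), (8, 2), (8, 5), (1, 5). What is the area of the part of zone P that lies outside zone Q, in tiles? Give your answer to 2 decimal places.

|zone P∩zone Q|: x∈[3,7], y∈[2,5] → 4·3 = 12.
|zone P| = 28.
|zone P ∖ zone Q| = |zone P| − |zone P∩zone Q| = 28 − 12 = 16.00.

16.00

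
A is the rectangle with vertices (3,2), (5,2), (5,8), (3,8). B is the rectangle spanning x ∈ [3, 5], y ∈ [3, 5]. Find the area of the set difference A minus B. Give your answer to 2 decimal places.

|A∩B|: x∈[3,5], y∈[3,5] → 2·2 = 4.
|A| = 12.
|A ∖ B| = |A| − |A∩B| = 12 − 4 = 8.00.

8.00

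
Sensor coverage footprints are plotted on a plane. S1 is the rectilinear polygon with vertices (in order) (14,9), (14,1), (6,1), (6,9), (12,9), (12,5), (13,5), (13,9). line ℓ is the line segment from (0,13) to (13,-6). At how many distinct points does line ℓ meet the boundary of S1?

2

The segment meets the boundary at (8.211,1), (6,4.231).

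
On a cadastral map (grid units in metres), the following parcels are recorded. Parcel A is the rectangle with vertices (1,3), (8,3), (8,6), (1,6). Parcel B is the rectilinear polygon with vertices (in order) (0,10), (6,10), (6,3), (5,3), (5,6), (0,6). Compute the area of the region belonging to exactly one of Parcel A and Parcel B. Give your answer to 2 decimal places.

42.00

|Parcel A| = 21, |Parcel B| = 27, |Parcel A∩Parcel B| = 3.
|Parcel A △ Parcel B| = |Parcel A| + |Parcel B| − 2·|Parcel A∩Parcel B| = 21 + 27 − 6 = 42.00.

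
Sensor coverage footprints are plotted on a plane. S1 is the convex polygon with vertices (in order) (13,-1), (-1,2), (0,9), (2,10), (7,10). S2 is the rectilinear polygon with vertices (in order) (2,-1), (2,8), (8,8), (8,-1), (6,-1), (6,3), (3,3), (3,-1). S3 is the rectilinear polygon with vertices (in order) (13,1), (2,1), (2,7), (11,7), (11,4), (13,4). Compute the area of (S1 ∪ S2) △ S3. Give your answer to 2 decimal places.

|S1 ∪ S2| = 99.3214.
|(S1 ∪ S2) ∩ S3| = 49.5887.
|(S1 ∪ S2) △ S3| = 99.3214 + 60 − 99.1775 = 60.14.

60.14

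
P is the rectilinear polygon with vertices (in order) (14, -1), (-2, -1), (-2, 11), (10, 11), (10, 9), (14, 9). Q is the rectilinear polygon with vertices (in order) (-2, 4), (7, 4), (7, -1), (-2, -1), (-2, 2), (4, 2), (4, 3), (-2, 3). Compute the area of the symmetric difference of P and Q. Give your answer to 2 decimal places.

|P| = 184, |Q| = 39, |P∩Q| = 39.
|P △ Q| = |P| + |Q| − 2·|P∩Q| = 184 + 39 − 78 = 145.00.

145.00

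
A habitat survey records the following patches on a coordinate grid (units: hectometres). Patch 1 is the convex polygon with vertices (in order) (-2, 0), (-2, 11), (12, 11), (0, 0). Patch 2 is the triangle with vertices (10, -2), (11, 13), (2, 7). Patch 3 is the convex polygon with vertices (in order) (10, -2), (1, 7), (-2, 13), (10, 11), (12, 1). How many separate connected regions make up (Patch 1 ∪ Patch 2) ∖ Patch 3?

(Patch 1 ∪ Patch 2) ∖ Patch 3 splits into 2 disjoint pieces (area 38.1957, area 4.6354).

2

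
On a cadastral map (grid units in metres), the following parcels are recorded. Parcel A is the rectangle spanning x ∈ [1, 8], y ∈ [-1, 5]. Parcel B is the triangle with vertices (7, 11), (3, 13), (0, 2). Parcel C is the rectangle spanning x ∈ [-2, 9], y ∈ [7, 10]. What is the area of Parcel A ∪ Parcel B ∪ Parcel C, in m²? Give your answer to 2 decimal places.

By inclusion–exclusion:
Individual areas: |Parcel A| = 42, |Parcel B| = 25, |Parcel C| = 33.
|Parcel A∩Parcel B| = 1.1429.
|Parcel A∩Parcel C| = 0 (no overlap).
|Parcel B∩Parcel C| = 9.8485.
|Parcel A∩Parcel B∩Parcel C| = 0.
|Parcel A ∪ Parcel B ∪ Parcel C| = 100 − 10.9913 + 0 = 89.01.

89.01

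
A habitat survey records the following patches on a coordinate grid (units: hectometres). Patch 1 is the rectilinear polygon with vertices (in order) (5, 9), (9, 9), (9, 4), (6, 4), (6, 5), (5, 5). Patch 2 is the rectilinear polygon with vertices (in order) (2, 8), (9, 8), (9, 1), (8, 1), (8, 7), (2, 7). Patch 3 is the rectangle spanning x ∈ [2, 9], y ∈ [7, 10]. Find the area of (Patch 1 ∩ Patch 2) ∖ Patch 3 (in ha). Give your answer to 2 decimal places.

3.00

|Patch 1 ∩ Patch 2| = 7.
|(Patch 1 ∩ Patch 2) ∩ Patch 3| = 4.
|(Patch 1 ∩ Patch 2) ∖ Patch 3| = 7 − 4 = 3.00.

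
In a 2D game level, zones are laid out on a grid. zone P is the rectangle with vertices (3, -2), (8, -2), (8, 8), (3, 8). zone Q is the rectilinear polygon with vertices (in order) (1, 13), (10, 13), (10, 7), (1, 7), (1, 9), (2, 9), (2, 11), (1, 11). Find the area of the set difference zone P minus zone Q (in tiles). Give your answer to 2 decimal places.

|zone P| = 50, |zone P∩zone Q| = 5.
|zone P ∖ zone Q| = |zone P| − |zone P∩zone Q| = 50 − 5 = 45.00.

45.00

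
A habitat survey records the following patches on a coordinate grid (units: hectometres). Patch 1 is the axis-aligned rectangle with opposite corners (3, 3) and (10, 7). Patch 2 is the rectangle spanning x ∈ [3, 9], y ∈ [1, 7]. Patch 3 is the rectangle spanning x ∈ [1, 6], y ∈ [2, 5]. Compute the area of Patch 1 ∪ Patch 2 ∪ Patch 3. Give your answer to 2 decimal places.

46.00

By inclusion–exclusion:
Individual areas: |Patch 1| = 28, |Patch 2| = 36, |Patch 3| = 15.
|Patch 1∩Patch 2|: x∈[3,9], y∈[3,7] → 6·4 = 24.
|Patch 1∩Patch 3|: x∈[3,6], y∈[3,5] → 3·2 = 6.
|Patch 2∩Patch 3|: x∈[3,6], y∈[2,5] → 3·3 = 9.
|Patch 1∩Patch 2∩Patch 3| = 6.
|Patch 1 ∪ Patch 2 ∪ Patch 3| = 79 − 39 + 6 = 46.00.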